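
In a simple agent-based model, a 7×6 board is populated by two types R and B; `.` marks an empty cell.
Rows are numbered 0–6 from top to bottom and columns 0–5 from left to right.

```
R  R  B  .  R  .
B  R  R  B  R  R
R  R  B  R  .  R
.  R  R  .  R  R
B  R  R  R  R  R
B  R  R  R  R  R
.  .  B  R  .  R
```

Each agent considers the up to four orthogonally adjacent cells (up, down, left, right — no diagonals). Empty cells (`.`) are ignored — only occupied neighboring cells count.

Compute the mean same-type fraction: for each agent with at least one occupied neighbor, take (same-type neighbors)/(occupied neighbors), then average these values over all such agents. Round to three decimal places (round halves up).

Row 0: (0,0)R 1/2 · (0,1)R 2/3 · (0,2)B 0/2 · (0,4)R 1/1
Row 1: (1,0)B 0/3 · (1,1)R 3/4 · (1,2)R 1/4 · (1,3)B 0/3 · (1,4)R 2/3 · (1,5)R 2/2
Row 2: (2,0)R 1/2 · (2,1)R 3/4 · (2,2)B 0/4 · (2,3)R 0/2 · (2,5)R 2/2
Row 3: (3,1)R 3/3 · (3,2)R 2/3 · (3,4)R 2/2 · (3,5)R 3/3
Row 4: (4,0)B 1/2 · (4,1)R 3/4 · (4,2)R 4/4 · (4,3)R 3/3 · (4,4)R 4/4 · (4,5)R 3/3
Row 5: (5,0)B 1/2 · (5,1)R 2/3 · (5,2)R 3/4 · (5,3)R 4/4 · (5,4)R 3/3 · (5,5)R 3/3
Row 6: (6,2)B 0/2 · (6,3)R 1/2 · (6,5)R 1/1
Sum over 34 agents: 1/2 + 2/3 + 0/2 + 1/1 + 0/3 + 3/4 + 1/4 + 0/3 + 2/3 + 2/2 + 1/2 + 3/4 + 0/4 + 0/2 + 2/2 + 3/3 + 2/3 + 2/2 + 3/3 + 1/2 + 3/4 + 4/4 + 3/3 + 4/4 + 3/3 + 1/2 + 2/3 + 3/4 + 4/4 + 3/3 + 3/3 + 0/2 + 1/2 + 1/1 = 269/12; mean = 269/12 ÷ 34 = 269/408 = 0.659313… → 0.659.

0.659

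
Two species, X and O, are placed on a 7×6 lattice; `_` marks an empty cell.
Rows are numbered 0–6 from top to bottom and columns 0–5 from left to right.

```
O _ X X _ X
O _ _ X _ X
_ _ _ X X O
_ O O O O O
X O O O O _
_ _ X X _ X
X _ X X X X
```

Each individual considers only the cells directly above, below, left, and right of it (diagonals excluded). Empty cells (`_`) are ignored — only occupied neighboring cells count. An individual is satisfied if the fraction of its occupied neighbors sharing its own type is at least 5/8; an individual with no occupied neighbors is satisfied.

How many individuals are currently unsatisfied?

(0,0)O 1/1 satisfied
(0,2)X 1/1 satisfied
(0,3)X 2/2 satisfied
(0,5)X 1/1 satisfied
(1,0)O 1/1 satisfied
(1,3)X 2/2 satisfied
(1,5)X 1/2 not
(2,3)X 2/3 satisfied
(2,4)X 1/3 not
(2,5)O 1/3 not
(3,1)O 2/2 satisfied
(3,2)O 3/3 satisfied
(3,3)O 3/4 satisfied
(3,4)O 3/4 satisfied
(3,5)O 2/2 satisfied
(4,0)X 0/1 not
(4,1)O 2/3 satisfied
(4,2)O 3/4 satisfied
(4,3)O 3/4 satisfied
(4,4)O 2/2 satisfied
(5,2)X 2/3 satisfied
(5,3)X 2/3 satisfied
(5,5)X 1/1 satisfied
(6,0)X 0/0 satisfied
(6,2)X 2/2 satisfied
(6,3)X 3/3 satisfied
(6,4)X 2/2 satisfied
(6,5)X 2/2 satisfied
Unsatisfied: (1,5), (2,4), (2,5), (4,0) — 4 in total.

4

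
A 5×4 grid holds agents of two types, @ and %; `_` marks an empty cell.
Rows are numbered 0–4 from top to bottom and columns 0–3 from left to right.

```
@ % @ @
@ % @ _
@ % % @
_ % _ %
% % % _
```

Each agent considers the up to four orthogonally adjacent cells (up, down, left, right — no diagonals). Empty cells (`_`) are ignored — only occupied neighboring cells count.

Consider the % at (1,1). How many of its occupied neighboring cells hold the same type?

Occupied neighbors of (1,1): (0,1)=%, (2,1)=%, (1,0)=@, (1,2)=@.
Same type (%): 2 of 4.

2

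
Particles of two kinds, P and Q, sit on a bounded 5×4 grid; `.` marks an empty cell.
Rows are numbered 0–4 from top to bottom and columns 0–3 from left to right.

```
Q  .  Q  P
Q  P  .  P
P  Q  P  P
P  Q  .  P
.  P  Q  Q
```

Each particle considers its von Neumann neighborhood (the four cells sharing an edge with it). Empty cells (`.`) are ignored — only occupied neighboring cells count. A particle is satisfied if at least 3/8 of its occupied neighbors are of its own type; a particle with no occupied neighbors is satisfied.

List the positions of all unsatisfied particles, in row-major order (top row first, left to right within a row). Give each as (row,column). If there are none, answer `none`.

(0,2), (1,0), (1,1), (2,0), (2,1), (3,1), (4,1)

Row 0: (0,0)Q 1/1 ok · (0,2)Q 0/1 unhappy · (0,3)P 1/2 ok
Row 1: (1,0)Q 1/3 unhappy · (1,1)P 0/2 unhappy · (1,3)P 2/2 ok
Row 2: (2,0)P 1/3 unhappy · (2,1)Q 1/4 unhappy · (2,2)P 1/2 ok · (2,3)P 3/3 ok
Row 3: (3,0)P 1/2 ok · (3,1)Q 1/3 unhappy · (3,3)P 1/2 ok
Row 4: (4,1)P 0/2 unhappy · (4,2)Q 1/2 ok · (4,3)Q 1/2 ok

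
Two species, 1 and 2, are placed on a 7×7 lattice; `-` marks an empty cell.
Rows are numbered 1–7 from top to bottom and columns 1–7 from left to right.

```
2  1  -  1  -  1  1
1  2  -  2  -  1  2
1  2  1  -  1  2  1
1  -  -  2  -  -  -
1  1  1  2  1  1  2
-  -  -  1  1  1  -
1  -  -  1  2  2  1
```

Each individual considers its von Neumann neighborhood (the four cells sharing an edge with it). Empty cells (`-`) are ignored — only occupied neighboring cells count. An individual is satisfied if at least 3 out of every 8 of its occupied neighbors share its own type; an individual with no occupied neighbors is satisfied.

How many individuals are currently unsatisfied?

18

(1,1)2 0/2 ✗
(1,2)1 0/2 ✗
(1,4)1 0/1 ✗
(1,6)1 2/2 ✓
(1,7)1 1/2 ✓
(2,1)1 1/3 ✗
(2,2)2 1/3 ✗
(2,4)2 0/1 ✗
(2,6)1 1/3 ✗
(2,7)2 0/3 ✗
(3,1)1 2/3 ✓
(3,2)2 1/3 ✗
(3,3)1 0/1 ✗
(3,5)1 0/1 ✗
(3,6)2 0/3 ✗
(3,7)1 0/2 ✗
(4,1)1 2/2 ✓
(4,4)2 1/1 ✓
(5,1)1 2/2 ✓
(5,2)1 2/2 ✓
(5,3)1 1/2 ✓
(5,4)2 1/4 ✗
(5,5)1 2/3 ✓
(5,6)1 2/3 ✓
(5,7)2 0/1 ✗
(6,4)1 2/3 ✓
(6,5)1 3/4 ✓
(6,6)1 2/3 ✓
(7,1)1 0/0 ✓
(7,4)1 1/2 ✓
(7,5)2 1/3 ✗
(7,6)2 1/3 ✗
(7,7)1 0/1 ✗
Unsatisfied: (1,1), (1,2), (1,4), (2,1), (2,2), (2,4), (2,6), (2,7), (3,2), (3,3), (3,5), (3,6), (3,7), (5,4), (5,7), (7,5), (7,6), (7,7) — 18 in total.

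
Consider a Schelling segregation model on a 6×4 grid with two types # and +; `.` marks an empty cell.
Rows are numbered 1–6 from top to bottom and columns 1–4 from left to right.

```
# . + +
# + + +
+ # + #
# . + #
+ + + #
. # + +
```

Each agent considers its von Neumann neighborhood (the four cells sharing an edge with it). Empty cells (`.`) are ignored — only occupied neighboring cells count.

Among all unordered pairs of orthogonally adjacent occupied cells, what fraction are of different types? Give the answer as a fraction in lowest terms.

14/29

Scan each occupied cell's neighbors to the right and below so each pair is counted once.
From row 1: 0 unlike of 4 pairs (running 0/4).
From row 2: 4 unlike of 7 pairs (running 4/11).
From row 3: 4 unlike of 6 pairs (running 8/17).
From row 4: 2 unlike of 4 pairs (running 10/21).
From row 5: 3 unlike of 6 pairs (running 13/27).
From row 6: 1 unlike of 2 pairs (running 14/29).
Total adjacent occupied pairs: 29; unlike-type pairs: 14.
14/29 is already in lowest terms.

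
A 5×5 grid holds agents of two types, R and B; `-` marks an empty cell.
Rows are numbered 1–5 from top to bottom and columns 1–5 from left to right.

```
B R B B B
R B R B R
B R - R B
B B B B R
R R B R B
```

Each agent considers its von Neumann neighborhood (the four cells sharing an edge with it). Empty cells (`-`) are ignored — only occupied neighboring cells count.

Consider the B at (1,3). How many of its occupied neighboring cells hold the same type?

Occupied neighbors of (1,3): (2,3)=R, (1,2)=R, (1,4)=B.
Same type (B): 1 of 3.

1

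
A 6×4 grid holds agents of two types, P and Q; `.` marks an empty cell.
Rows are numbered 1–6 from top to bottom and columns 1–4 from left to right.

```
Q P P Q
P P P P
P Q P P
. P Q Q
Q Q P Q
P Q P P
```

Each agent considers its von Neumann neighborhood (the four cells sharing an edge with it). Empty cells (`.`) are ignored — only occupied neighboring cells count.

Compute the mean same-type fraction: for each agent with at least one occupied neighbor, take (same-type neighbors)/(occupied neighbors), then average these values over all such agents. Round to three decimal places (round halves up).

0.438

(1,1)Q 0/2
(1,2)P 2/3
(1,3)P 2/3
(1,4)Q 0/2
(2,1)P 2/3
(2,2)P 3/4
(2,3)P 4/4
(2,4)P 2/3
(3,1)P 1/2
(3,2)Q 0/4
(3,3)P 2/4
(3,4)P 2/3
(4,2)P 0/3
(4,3)Q 1/4
(4,4)Q 2/3
(5,1)Q 1/2
(5,2)Q 2/4
(5,3)P 1/4
(5,4)Q 1/3
(6,1)P 0/2
(6,2)Q 1/3
(6,3)P 2/3
(6,4)P 1/2
Sum over 23 agents: 0/2 + 2/3 + 2/3 + 0/2 + 2/3 + 3/4 + 4/4 + 2/3 + 1/2 + 0/4 + 2/4 + 2/3 + 0/3 + 1/4 + 2/3 + 1/2 + 2/4 + 1/4 + 1/3 + 0/2 + 1/3 + 2/3 + 1/2 = 121/12; mean = 121/12 ÷ 23 = 121/276 = 0.438405… → 0.438.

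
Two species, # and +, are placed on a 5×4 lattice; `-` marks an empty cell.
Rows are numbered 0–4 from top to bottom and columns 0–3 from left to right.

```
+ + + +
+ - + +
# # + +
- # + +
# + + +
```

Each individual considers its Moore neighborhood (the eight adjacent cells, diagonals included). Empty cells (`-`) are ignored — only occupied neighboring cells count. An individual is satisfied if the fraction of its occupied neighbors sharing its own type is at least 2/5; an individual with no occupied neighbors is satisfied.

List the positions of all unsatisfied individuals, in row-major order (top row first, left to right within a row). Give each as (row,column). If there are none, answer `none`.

(2,1)

(0,0)+ 2/2 ok
(0,1)+ 4/4 ok
(0,2)+ 4/4 ok
(0,3)+ 3/3 ok
(1,0)+ 2/4 ok
(1,2)+ 6/7 ok
(1,3)+ 5/5 ok
(2,0)# 2/3 ok
(2,1)# 2/6 unhappy
(2,2)+ 5/7 ok
(2,3)+ 5/5 ok
(3,1)# 3/7 ok
(3,2)+ 6/8 ok
(3,3)+ 5/5 ok
(4,0)# 1/2 ok
(4,1)+ 2/4 ok
(4,2)+ 4/5 ok
(4,3)+ 3/3 ok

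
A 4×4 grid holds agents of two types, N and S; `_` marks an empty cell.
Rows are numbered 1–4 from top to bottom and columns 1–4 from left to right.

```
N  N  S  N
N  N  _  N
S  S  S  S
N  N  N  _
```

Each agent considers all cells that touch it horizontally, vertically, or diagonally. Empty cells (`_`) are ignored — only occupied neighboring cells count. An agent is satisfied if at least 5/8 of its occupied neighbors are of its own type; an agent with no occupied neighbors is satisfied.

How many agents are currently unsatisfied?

Row 1: (1,1)N 3/3 ✓ · (1,2)N 3/4 ✓ · (1,3)S 0/4 ✗ · (1,4)N 1/2 ✗
Row 2: (2,1)N 3/5 ✗ · (2,2)N 3/7 ✗ · (2,4)N 1/4 ✗
Row 3: (3,1)S 1/5 ✗ · (3,2)S 2/7 ✗ · (3,3)S 2/6 ✗ · (3,4)S 1/3 ✗
Row 4: (4,1)N 1/3 ✗ · (4,2)N 2/5 ✗ · (4,3)N 1/4 ✗
Unsatisfied: (1,3), (1,4), (2,1), (2,2), (2,4), (3,1), (3,2), (3,3), (3,4), (4,1), (4,2), (4,3) — 12 in total.

12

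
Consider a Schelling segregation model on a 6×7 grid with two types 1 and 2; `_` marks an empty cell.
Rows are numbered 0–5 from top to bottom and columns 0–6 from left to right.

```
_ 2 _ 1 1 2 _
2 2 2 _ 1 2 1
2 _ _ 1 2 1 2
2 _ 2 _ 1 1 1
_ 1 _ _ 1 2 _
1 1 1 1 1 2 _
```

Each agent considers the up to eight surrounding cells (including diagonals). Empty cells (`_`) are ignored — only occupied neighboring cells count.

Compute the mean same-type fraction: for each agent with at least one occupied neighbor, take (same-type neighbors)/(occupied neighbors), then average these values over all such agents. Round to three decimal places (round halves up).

0.588

Row 0: (0,1)2 3/3 · (0,3)1 2/3 · (0,4)1 2/4 · (0,5)2 1/4
Row 1: (1,0)2 3/3 · (1,1)2 4/4 · (1,2)2 2/4 · (1,4)1 4/7 · (1,5)2 3/7 · (1,6)1 1/4
Row 2: (2,0)2 3/3 · (2,3)1 2/5 · (2,4)2 1/6 · (2,5)1 5/8 · (2,6)2 1/5
Row 3: (3,0)2 1/2 · (3,2)2 0/2 · (3,4)1 4/6 · (3,5)1 4/7 · (3,6)1 2/4
Row 4: (4,1)1 3/5 · (4,4)1 4/6 · (4,5)2 1/6
Row 5: (5,0)1 2/2 · (5,1)1 3/3 · (5,2)1 3/3 · (5,3)1 3/3 · (5,4)1 2/4 · (5,5)2 1/3
Sum over 29 agents: 3/3 + 2/3 + 2/4 + 1/4 + 3/3 + 4/4 + 2/4 + 4/7 + 3/7 + 1/4 + 3/3 + 2/5 + 1/6 + 5/8 + 1/5 + 1/2 + 0/2 + 4/6 + 4/7 + 2/4 + 3/5 + 4/6 + 1/6 + 2/2 + 3/3 + 3/3 + 3/3 + 2/4 + 1/3 = 14333/840; mean = 14333/840 ÷ 29 = 14333/24360 = 0.588382… → 0.588.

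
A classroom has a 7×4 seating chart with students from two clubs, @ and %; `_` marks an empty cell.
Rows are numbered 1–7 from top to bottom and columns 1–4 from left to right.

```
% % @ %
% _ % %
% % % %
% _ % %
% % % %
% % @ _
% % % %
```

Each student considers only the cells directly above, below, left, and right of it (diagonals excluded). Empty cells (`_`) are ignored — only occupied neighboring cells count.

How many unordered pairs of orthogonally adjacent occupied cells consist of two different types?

6

Scan each occupied cell's neighbors to the right and below so each pair is counted once.
Row 1: %(1,1)–%(1,2)= %(1,1)–%(2,1)= %(1,2)–@(1,3)≠ @(1,3)–%(1,4)≠ @(1,3)–%(2,3)≠ %(1,4)–%(2,4)=  → 3/6 unlike.
Row 2: %(2,1)–%(3,1)= %(2,3)–%(2,4)= %(2,3)–%(3,3)= %(2,4)–%(3,4)=  → 0/4 unlike.
Row 3: %(3,1)–%(3,2)= %(3,1)–%(4,1)= %(3,2)–%(3,3)= %(3,3)–%(3,4)= %(3,3)–%(4,3)= %(3,4)–%(4,4)=  → 0/6 unlike.
Row 4: %(4,1)–%(5,1)= %(4,3)–%(4,4)= %(4,3)–%(5,3)= %(4,4)–%(5,4)=  → 0/4 unlike.
Row 5: %(5,1)–%(5,2)= %(5,1)–%(6,1)= %(5,2)–%(5,3)= %(5,2)–%(6,2)= %(5,3)–%(5,4)= %(5,3)–@(6,3)≠  → 1/6 unlike.
Row 6: %(6,1)–%(6,2)= %(6,1)–%(7,1)= %(6,2)–@(6,3)≠ %(6,2)–%(7,2)= @(6,3)–%(7,3)≠  → 2/5 unlike.
Row 7: %(7,1)–%(7,2)= %(7,2)–%(7,3)= %(7,3)–%(7,4)=  → 0/3 unlike.
Total adjacent occupied pairs: 34; unlike-type pairs: 6.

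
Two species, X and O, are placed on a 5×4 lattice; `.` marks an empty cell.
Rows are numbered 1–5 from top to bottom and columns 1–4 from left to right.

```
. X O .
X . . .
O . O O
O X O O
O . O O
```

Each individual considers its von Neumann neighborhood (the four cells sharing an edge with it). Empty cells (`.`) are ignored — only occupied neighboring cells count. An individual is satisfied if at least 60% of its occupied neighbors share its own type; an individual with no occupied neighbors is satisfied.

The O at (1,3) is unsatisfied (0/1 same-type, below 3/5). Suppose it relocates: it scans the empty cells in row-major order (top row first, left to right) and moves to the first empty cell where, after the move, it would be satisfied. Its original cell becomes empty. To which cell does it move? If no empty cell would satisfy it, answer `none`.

(1,4)

Vacating (1,3). Empty cells in order:
  (1,1): 0/2 same-type → still unsatisfied.
  (1,4): 0/0 same-type → satisfied — stop here.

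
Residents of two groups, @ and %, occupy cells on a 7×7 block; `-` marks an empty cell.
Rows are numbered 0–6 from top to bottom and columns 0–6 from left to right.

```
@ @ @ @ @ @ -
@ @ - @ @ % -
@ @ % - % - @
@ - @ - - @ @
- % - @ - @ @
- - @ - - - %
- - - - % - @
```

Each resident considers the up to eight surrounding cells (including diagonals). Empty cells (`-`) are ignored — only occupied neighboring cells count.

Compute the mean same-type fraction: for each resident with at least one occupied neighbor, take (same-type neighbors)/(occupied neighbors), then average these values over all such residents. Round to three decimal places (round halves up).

0.651

Row 0: (0,0)@ 3/3 · (0,1)@ 4/4 · (0,2)@ 4/4 · (0,3)@ 4/4 · (0,4)@ 4/5 · (0,5)@ 2/3
Row 1: (1,0)@ 5/5 · (1,1)@ 6/7 · (1,3)@ 4/6 · (1,4)@ 4/6 · (1,5)% 1/5
Row 2: (2,0)@ 4/4 · (2,1)@ 5/6 · (2,2)% 0/4 · (2,4)% 1/4 · (2,6)@ 2/3
Row 3: (3,0)@ 2/3 · (3,2)@ 2/4 · (3,5)@ 4/5 · (3,6)@ 4/4
Row 4: (4,1)% 0/3 · (4,3)@ 2/2 · (4,5)@ 3/4 · (4,6)@ 3/4
Row 5: (5,2)@ 1/2 · (5,6)% 0/3
Row 6: (6,4)% — no occupied neighbors · (6,6)@ 0/1
Sum over 27 residents: 3/3 + 4/4 + 4/4 + 4/4 + 4/5 + 2/3 + 5/5 + 6/7 + 4/6 + 4/6 + 1/5 + 4/4 + 5/6 + 0/4 + 1/4 + 2/3 + 2/3 + 2/4 + 4/5 + 4/4 + 0/3 + 2/2 + 3/4 + 3/4 + 1/2 + 0/3 + 0/1 = 7381/420; mean = 7381/420 ÷ 27 = 7381/11340 = 0.650881… → 0.651.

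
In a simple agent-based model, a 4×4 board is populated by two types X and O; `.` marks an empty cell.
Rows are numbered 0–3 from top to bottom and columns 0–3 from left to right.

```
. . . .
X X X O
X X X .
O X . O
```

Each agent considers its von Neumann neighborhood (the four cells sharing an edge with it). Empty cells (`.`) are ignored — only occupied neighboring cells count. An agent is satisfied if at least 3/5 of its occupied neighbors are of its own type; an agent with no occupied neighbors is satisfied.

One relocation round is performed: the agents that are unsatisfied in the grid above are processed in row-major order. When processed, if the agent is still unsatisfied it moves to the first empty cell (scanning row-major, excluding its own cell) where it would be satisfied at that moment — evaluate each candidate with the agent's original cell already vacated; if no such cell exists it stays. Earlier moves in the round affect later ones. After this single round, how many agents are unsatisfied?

Initially unsatisfied (in order): (1,3), (3,0), (3,1).
  (1,3) → (0,3).
  (3,0): no empty cell satisfies it; stays.
  (3,1) → (0,0).
Resulting grid:
X . . O
X X X .
X X X .
O . . O
Unsatisfied now: (3,0).

1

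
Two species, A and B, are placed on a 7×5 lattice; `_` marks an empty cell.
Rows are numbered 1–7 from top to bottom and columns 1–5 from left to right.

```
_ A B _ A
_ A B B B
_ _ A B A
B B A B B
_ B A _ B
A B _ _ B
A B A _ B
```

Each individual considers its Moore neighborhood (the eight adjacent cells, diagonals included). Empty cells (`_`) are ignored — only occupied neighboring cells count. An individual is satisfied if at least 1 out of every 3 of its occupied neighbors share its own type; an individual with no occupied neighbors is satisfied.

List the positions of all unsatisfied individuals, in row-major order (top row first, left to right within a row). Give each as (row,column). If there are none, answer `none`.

(1,5), (3,3), (3,5), (5,3), (6,1), (7,2), (7,3)

(1,2)A 1/3 satisfied
(1,3)B 2/4 satisfied
(1,5)A 0/2 not
(2,2)A 2/4 satisfied
(2,3)B 3/6 satisfied
(2,4)B 4/7 satisfied
(2,5)B 2/4 satisfied
(3,3)A 2/7 not
(3,4)B 5/8 satisfied
(3,5)A 0/5 not
(4,1)B 2/2 satisfied
(4,2)B 2/5 satisfied
(4,3)A 2/6 satisfied
(4,4)B 3/7 satisfied
(4,5)B 3/4 satisfied
(5,2)B 3/6 satisfied
(5,3)A 1/5 not
(5,5)B 3/3 satisfied
(6,1)A 1/4 not
(6,2)B 2/6 satisfied
(6,5)B 2/2 satisfied
(7,1)A 1/3 satisfied
(7,2)B 1/4 not
(7,3)A 0/2 not
(7,5)B 1/1 satisfied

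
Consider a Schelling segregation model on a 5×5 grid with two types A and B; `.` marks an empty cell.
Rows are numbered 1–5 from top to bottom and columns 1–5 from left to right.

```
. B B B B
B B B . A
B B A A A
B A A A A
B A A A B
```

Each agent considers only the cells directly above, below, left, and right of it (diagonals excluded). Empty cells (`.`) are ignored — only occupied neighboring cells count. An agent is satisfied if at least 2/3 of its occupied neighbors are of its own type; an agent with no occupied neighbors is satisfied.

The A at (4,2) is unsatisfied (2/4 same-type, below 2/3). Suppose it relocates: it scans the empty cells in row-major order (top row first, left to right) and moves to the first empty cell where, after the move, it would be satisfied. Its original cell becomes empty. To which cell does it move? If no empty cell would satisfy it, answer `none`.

none

Vacating (4,2). Empty cells in order:
  (1,1): 0/2 same-type → still unsatisfied.
  (2,4): 2/4 same-type → still unsatisfied.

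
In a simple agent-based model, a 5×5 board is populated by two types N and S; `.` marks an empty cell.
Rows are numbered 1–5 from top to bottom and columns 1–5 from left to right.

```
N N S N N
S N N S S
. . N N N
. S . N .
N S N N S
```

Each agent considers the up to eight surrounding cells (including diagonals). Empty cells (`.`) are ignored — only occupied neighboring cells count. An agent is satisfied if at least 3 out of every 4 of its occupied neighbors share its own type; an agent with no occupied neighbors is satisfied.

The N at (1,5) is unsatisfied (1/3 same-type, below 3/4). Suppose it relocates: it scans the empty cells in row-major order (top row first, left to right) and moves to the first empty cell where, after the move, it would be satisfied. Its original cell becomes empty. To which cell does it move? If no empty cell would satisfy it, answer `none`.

(4,5)

Vacating (1,5). Empty cells in order:
  (3,1): 1/3 same-type → still unsatisfied.
  (3,2): 3/5 same-type → still unsatisfied.
  (4,1): 1/3 same-type → still unsatisfied.
  (4,3): 5/7 same-type → still unsatisfied.
  (4,5): 4/5 same-type → satisfied — stop here.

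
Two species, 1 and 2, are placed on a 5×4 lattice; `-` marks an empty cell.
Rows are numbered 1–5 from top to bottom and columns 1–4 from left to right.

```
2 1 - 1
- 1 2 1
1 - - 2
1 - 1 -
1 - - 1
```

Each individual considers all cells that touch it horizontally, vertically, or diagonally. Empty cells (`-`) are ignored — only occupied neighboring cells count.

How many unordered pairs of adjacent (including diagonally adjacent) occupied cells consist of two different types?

Scan each occupied cell's neighbors to the right and below (and the two forward diagonals) so each pair is counted once.
Row 1: 2(1,1)–1(1,2)≠ 2(1,1)–1(2,2)≠ 1(1,2)–1(2,2)= 1(1,2)–2(2,3)≠ 1(1,4)–1(2,4)= 1(1,4)–2(2,3)≠  → 4/6 unlike.
Row 2: 1(2,2)–2(2,3)≠ 1(2,2)–1(3,1)= 2(2,3)–1(2,4)≠ 2(2,3)–2(3,4)= 1(2,4)–2(3,4)≠  → 3/5 unlike.
Row 3: 1(3,1)–1(4,1)= 2(3,4)–1(4,3)≠  → 1/2 unlike.
Row 4: 1(4,1)–1(5,1)= 1(4,3)–1(5,4)=  → 0/2 unlike.
Total adjacent occupied pairs: 15; unlike-type pairs: 8.

8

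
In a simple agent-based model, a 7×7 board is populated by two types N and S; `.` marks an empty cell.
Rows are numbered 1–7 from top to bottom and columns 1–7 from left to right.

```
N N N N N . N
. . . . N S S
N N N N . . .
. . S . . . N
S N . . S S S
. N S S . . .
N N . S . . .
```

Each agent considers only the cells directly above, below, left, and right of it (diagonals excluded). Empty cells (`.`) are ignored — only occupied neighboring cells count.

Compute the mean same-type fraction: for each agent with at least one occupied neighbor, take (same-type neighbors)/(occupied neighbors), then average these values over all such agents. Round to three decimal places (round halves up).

(1,1)N 1/1
(1,2)N 2/2
(1,3)N 2/2
(1,4)N 2/2
(1,5)N 2/2
(1,7)N 0/1
(2,5)N 1/2
(2,6)S 1/2
(2,7)S 1/2
(3,1)N 1/1
(3,2)N 2/2
(3,3)N 2/3
(3,4)N 1/1
(4,3)S 0/1
(4,7)N 0/1
(5,1)S 0/1
(5,2)N 1/2
(5,5)S 1/1
(5,6)S 2/2
(5,7)S 1/2
(6,2)N 2/3
(6,3)S 1/2
(6,4)S 2/2
(7,1)N 1/1
(7,2)N 2/2
(7,4)S 1/1
Sum over 26 agents: 1/1 + 2/2 + 2/2 + 2/2 + 2/2 + 0/1 + 1/2 + 1/2 + 1/2 + 1/1 + 2/2 + 2/3 + 1/1 + 0/1 + 0/1 + 0/1 + 1/2 + 1/1 + 2/2 + 1/2 + 2/3 + 1/2 + 2/2 + 1/1 + 2/2 + 1/1 = 55/3; mean = 55/3 ÷ 26 = 55/78 = 0.705128… → 0.705.

0.705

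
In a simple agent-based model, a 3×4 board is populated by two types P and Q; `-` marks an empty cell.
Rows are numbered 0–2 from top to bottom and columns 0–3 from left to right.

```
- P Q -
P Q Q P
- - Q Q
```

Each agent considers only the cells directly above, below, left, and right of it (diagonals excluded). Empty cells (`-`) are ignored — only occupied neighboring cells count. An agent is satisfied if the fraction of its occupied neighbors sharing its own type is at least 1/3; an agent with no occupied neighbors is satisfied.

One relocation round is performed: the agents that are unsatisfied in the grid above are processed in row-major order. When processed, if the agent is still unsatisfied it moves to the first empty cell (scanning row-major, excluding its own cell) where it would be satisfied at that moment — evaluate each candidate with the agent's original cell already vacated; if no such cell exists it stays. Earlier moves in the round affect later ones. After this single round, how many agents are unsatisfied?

0

Initially unsatisfied (in order): (0,1), (1,0), (1,3).
  (0,1) → (0,0).
  (1,0): now satisfied by earlier moves; stays.
  (1,3) → (0,1).
Resulting grid:
P P Q -
P Q Q -
- - Q Q
All satisfied now.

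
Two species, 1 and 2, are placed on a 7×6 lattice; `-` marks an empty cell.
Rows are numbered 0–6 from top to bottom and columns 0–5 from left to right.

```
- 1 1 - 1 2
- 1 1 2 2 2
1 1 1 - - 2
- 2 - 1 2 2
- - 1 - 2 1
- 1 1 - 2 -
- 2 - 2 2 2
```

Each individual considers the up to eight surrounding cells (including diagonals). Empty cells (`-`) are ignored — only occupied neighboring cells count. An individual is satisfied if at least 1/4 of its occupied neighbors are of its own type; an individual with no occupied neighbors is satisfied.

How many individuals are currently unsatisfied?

5

(0,1)1 3/3 satisfied
(0,2)1 3/4 satisfied
(0,4)1 0/4 not
(0,5)2 2/3 satisfied
(1,1)1 6/6 satisfied
(1,2)1 5/6 satisfied
(1,3)2 1/5 not
(1,4)2 4/5 satisfied
(1,5)2 3/4 satisfied
(2,0)1 2/3 satisfied
(2,1)1 4/5 satisfied
(2,2)1 4/6 satisfied
(2,5)2 4/4 satisfied
(3,1)2 0/4 not
(3,3)1 2/4 satisfied
(3,4)2 3/5 satisfied
(3,5)2 3/4 satisfied
(4,2)1 3/4 satisfied
(4,4)2 3/5 satisfied
(4,5)1 0/4 not
(5,1)1 2/3 satisfied
(5,2)1 2/4 satisfied
(5,4)2 4/5 satisfied
(6,1)2 0/2 not
(6,3)2 2/3 satisfied
(6,4)2 3/3 satisfied
(6,5)2 2/2 satisfied
Unsatisfied: (0,4), (1,3), (3,1), (4,5), (6,1) — 5 in total.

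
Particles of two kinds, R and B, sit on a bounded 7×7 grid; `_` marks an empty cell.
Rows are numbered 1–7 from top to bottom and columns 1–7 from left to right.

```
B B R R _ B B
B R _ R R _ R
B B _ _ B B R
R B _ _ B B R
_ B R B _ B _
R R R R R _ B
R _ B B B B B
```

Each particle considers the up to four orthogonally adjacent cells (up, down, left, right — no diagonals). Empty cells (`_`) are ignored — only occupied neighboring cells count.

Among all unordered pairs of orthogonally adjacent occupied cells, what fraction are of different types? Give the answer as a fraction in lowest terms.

Scan each occupied cell's neighbors to the right and below so each pair is counted once.
Row 1: B(1,1)–B(1,2)= B(1,1)–B(2,1)= B(1,2)–R(1,3)≠ B(1,2)–R(2,2)≠ R(1,3)–R(1,4)= R(1,4)–R(2,4)= B(1,6)–B(1,7)= B(1,7)–R(2,7)≠  → 3/8 unlike.
Row 2: B(2,1)–R(2,2)≠ B(2,1)–B(3,1)= R(2,2)–B(3,2)≠ R(2,4)–R(2,5)= R(2,5)–B(3,5)≠ R(2,7)–R(3,7)=  → 3/6 unlike.
Row 3: B(3,1)–B(3,2)= B(3,1)–R(4,1)≠ B(3,2)–B(4,2)= B(3,5)–B(3,6)= B(3,5)–B(4,5)= B(3,6)–R(3,7)≠ B(3,6)–B(4,6)= R(3,7)–R(4,7)=  → 2/8 unlike.
Row 4: R(4,1)–B(4,2)≠ B(4,2)–B(5,2)= B(4,5)–B(4,6)= B(4,6)–R(4,7)≠ B(4,6)–B(5,6)=  → 2/5 unlike.
Row 5: B(5,2)–R(5,3)≠ B(5,2)–R(6,2)≠ R(5,3)–B(5,4)≠ R(5,3)–R(6,3)= B(5,4)–R(6,4)≠  → 4/5 unlike.
Row 6: R(6,1)–R(6,2)= R(6,1)–R(7,1)= R(6,2)–R(6,3)= R(6,3)–R(6,4)= R(6,3)–B(7,3)≠ R(6,4)–R(6,5)= R(6,4)–B(7,4)≠ R(6,5)–B(7,5)≠ B(6,7)–B(7,7)=  → 3/9 unlike.
Row 7: B(7,3)–B(7,4)= B(7,4)–B(7,5)= B(7,5)–B(7,6)= B(7,6)–B(7,7)=  → 0/4 unlike.
Total adjacent occupied pairs: 45; unlike-type pairs: 17.
17/45 is already in lowest terms.

17/45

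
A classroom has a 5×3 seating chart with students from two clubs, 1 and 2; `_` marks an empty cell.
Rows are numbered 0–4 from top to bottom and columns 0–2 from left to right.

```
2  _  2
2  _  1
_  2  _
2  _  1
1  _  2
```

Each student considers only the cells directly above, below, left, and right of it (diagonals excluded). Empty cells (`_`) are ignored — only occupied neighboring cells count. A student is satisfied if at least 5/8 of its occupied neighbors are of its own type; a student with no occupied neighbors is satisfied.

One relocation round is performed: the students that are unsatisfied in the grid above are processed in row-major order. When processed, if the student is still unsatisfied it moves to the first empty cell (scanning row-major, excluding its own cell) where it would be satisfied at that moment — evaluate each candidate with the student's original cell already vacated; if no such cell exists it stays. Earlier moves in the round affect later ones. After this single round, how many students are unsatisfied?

Initially unsatisfied (in order): (0,2), (1,2), (3,0), (3,2), (4,0), (4,2).
  (0,2) → (0,1).
  (1,2): now satisfied by earlier moves; stays.
  (3,0) → (1,1).
  (3,2) → (3,0).
  (4,0): now satisfied by earlier moves; stays.
  (4,2): now satisfied by earlier moves; stays.
Resulting grid:
2 2 _
2 2 1
_ 2 _
1 _ _
1 _ 2
Unsatisfied now: (1,2).

1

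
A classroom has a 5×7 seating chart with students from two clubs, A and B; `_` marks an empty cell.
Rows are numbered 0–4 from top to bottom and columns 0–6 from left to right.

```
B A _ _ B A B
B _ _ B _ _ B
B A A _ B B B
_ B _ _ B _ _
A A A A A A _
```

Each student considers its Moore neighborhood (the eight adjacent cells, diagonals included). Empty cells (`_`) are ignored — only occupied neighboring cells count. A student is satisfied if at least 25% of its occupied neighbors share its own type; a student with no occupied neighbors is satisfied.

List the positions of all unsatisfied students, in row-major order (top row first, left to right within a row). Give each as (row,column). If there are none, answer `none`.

(0,1), (0,5), (3,1)

Row 0: (0,0)B 1/2 satisfied · (0,1)A 0/2 not · (0,4)B 1/2 satisfied · (0,5)A 0/3 not · (0,6)B 1/2 satisfied
Row 1: (1,0)B 2/4 satisfied · (1,3)B 2/3 satisfied · (1,6)B 3/4 satisfied
Row 2: (2,0)B 2/3 satisfied · (2,1)A 1/4 satisfied · (2,2)A 1/3 satisfied · (2,4)B 3/3 satisfied · (2,5)B 4/4 satisfied · (2,6)B 2/2 satisfied
Row 3: (3,1)B 1/6 not · (3,4)B 2/5 satisfied
Row 4: (4,0)A 1/2 satisfied · (4,1)A 2/3 satisfied · (4,2)A 2/3 satisfied · (4,3)A 2/3 satisfied · (4,4)A 2/3 satisfied · (4,5)A 1/2 satisfied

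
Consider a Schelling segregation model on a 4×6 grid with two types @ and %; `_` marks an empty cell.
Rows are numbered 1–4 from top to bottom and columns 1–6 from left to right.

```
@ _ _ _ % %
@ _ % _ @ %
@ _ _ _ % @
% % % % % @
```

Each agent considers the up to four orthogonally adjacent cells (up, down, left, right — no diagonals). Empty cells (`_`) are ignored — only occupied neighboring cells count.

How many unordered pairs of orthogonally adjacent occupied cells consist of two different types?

7

Scan each occupied cell's neighbors to the right and below so each pair is counted once.
Row 1: @(1,1)–@(2,1)= %(1,5)–%(1,6)= %(1,5)–@(2,5)≠ %(1,6)–%(2,6)=  → 1/4 unlike.
Row 2: @(2,1)–@(3,1)= @(2,5)–%(2,6)≠ @(2,5)–%(3,5)≠ %(2,6)–@(3,6)≠  → 3/4 unlike.
Row 3: @(3,1)–%(4,1)≠ %(3,5)–@(3,6)≠ %(3,5)–%(4,5)= @(3,6)–@(4,6)=  → 2/4 unlike.
Row 4: %(4,1)–%(4,2)= %(4,2)–%(4,3)= %(4,3)–%(4,4)= %(4,4)–%(4,5)= %(4,5)–@(4,6)≠  → 1/5 unlike.
Total adjacent occupied pairs: 17; unlike-type pairs: 7.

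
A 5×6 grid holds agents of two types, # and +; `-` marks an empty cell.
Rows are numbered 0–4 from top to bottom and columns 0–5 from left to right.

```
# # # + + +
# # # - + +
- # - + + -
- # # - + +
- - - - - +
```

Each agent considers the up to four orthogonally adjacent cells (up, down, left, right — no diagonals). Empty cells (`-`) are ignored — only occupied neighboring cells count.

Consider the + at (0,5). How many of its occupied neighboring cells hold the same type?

Occupied neighbors of (0,5): (1,5)=+, (0,4)=+.
Same type (+): 2 of 2.

2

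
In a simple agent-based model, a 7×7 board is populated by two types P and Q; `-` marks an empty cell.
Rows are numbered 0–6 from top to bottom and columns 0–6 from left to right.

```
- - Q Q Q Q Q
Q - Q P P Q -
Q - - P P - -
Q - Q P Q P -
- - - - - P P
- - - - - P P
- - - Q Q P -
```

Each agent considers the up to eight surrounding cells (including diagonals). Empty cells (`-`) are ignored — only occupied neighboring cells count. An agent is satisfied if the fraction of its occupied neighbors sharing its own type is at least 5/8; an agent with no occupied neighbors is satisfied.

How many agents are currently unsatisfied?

(0,2)Q 2/3 ok
(0,3)Q 3/5 unhappy
(0,4)Q 3/5 unhappy
(0,5)Q 3/4 ok
(0,6)Q 2/2 ok
(1,0)Q 1/1 ok
(1,2)Q 2/4 unhappy
(1,3)P 3/7 unhappy
(1,4)P 3/7 unhappy
(1,5)Q 3/5 unhappy
(2,0)Q 2/2 ok
(2,3)P 4/7 unhappy
(2,4)P 5/7 ok
(3,0)Q 1/1 ok
(3,2)Q 0/2 unhappy
(3,3)P 2/4 unhappy
(3,4)Q 0/5 unhappy
(3,5)P 3/4 ok
(4,5)P 4/5 ok
(4,6)P 4/4 ok
(5,5)P 4/5 ok
(5,6)P 4/4 ok
(6,3)Q 1/1 ok
(6,4)Q 1/3 unhappy
(6,5)P 2/3 ok
Unsatisfied: (0,3), (0,4), (1,2), (1,3), (1,4), (1,5), (2,3), (3,2), (3,3), (3,4), (6,4) — 11 in total.

11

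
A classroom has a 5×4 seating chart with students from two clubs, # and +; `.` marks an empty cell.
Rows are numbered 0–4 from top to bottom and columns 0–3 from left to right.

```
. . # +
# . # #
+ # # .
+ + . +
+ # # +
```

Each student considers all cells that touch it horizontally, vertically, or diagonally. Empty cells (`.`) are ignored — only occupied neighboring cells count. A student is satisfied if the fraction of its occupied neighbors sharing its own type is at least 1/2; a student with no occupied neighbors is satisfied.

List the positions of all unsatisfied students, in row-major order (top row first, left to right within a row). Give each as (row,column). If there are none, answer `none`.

Row 0: (0,2)# 2/3 satisfied · (0,3)+ 0/3 not
Row 1: (1,0)# 1/2 satisfied · (1,2)# 4/5 satisfied · (1,3)# 3/4 satisfied
Row 2: (2,0)+ 2/4 satisfied · (2,1)# 3/6 satisfied · (2,2)# 3/5 satisfied
Row 3: (3,0)+ 3/5 satisfied · (3,1)+ 3/7 not · (3,3)+ 1/3 not
Row 4: (4,0)+ 2/3 satisfied · (4,1)# 1/4 not · (4,2)# 1/4 not · (4,3)+ 1/2 satisfied

(0,3), (3,1), (3,3), (4,1), (4,2)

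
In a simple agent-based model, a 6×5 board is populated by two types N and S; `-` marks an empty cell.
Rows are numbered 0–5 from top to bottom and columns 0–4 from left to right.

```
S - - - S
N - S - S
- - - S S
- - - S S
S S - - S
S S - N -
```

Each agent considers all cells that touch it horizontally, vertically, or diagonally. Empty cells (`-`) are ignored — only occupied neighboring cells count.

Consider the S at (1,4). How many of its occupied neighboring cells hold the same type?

3

Occupied neighbors of (1,4): (0,4)=S, (2,3)=S, (2,4)=S.
Same type (S): 3 of 3.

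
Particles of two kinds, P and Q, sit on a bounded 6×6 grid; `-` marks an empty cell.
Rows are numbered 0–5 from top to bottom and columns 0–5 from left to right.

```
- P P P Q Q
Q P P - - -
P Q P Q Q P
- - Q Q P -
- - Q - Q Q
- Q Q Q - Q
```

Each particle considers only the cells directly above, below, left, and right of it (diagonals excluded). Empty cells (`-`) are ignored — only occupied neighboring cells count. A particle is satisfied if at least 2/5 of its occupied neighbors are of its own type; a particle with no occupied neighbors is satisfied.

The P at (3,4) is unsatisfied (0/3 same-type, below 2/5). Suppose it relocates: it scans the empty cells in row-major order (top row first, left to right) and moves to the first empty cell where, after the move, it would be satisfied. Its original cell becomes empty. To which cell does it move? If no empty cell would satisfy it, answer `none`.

Vacating (3,4). Empty cells in order:
  (0,0): 1/2 same-type → satisfied — stop here.

(0,0)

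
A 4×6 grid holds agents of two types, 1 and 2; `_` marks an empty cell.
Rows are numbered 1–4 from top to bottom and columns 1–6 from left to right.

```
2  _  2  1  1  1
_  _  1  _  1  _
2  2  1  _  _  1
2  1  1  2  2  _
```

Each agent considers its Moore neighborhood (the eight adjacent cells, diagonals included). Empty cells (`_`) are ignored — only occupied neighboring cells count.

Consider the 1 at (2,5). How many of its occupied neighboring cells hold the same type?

Occupied neighbors of (2,5): (1,4)=1, (1,5)=1, (1,6)=1, (3,6)=1.
Same type (1): 4 of 4.

4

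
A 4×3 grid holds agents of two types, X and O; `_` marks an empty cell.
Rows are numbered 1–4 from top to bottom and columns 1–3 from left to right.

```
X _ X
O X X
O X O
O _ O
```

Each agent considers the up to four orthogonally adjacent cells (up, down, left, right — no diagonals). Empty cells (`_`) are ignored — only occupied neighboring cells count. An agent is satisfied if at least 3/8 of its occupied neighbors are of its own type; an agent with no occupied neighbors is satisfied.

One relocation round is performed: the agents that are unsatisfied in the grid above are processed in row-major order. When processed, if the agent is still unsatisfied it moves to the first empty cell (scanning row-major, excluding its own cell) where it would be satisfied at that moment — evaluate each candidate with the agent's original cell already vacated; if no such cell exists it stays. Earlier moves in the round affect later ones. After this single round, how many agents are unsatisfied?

1

Initially unsatisfied (in order): (1,1), (2,1), (3,2), (3,3).
  (1,1) → (1,2).
  (2,1): now satisfied by earlier moves; stays.
  (3,2) → (1,1).
  (3,3): now satisfied by earlier moves; stays.
Resulting grid:
X X X
O X X
O _ O
O _ O
Unsatisfied now: (2,1).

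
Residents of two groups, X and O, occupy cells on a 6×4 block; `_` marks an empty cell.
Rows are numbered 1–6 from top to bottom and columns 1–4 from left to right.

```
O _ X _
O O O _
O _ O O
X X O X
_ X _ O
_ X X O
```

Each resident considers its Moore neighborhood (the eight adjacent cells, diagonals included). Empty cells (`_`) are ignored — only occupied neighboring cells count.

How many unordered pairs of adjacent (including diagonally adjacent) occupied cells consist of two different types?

13

Scan each occupied cell's neighbors to the right and below (and the two forward diagonals) so each pair is counted once.
Row 1: O(1,1)–O(2,1)= O(1,1)–O(2,2)= X(1,3)–O(2,3)≠ X(1,3)–O(2,2)≠  → 2/4 unlike.
Row 2: O(2,1)–O(2,2)= O(2,1)–O(3,1)= O(2,2)–O(2,3)= O(2,2)–O(3,3)= O(2,2)–O(3,1)= O(2,3)–O(3,3)= O(2,3)–O(3,4)=  → 0/7 unlike.
Row 3: O(3,1)–X(4,1)≠ O(3,1)–X(4,2)≠ O(3,3)–O(3,4)= O(3,3)–O(4,3)= O(3,3)–X(4,4)≠ O(3,3)–X(4,2)≠ O(3,4)–X(4,4)≠ O(3,4)–O(4,3)=  → 5/8 unlike.
Row 4: X(4,1)–X(4,2)= X(4,1)–X(5,2)= X(4,2)–O(4,3)≠ X(4,2)–X(5,2)= O(4,3)–X(4,4)≠ O(4,3)–O(5,4)= O(4,3)–X(5,2)≠ X(4,4)–O(5,4)≠  → 4/8 unlike.
Row 5: X(5,2)–X(6,2)= X(5,2)–X(6,3)= O(5,4)–O(6,4)= O(5,4)–X(6,3)≠  → 1/4 unlike.
Row 6: X(6,2)–X(6,3)= X(6,3)–O(6,4)≠  → 1/2 unlike.
Total adjacent occupied pairs: 33; unlike-type pairs: 13.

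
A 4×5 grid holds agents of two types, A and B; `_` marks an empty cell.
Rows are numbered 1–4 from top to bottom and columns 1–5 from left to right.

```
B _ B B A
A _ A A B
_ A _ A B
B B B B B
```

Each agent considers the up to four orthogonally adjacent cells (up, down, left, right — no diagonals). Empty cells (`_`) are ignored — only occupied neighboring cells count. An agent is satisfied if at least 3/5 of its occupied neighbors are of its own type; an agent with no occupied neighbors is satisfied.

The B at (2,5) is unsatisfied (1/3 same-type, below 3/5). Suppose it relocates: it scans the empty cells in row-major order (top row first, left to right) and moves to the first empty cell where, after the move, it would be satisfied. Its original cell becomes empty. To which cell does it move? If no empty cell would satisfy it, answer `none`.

(1,2)

Vacating (2,5). Empty cells in order:
  (1,2): 2/2 same-type → satisfied — stop here.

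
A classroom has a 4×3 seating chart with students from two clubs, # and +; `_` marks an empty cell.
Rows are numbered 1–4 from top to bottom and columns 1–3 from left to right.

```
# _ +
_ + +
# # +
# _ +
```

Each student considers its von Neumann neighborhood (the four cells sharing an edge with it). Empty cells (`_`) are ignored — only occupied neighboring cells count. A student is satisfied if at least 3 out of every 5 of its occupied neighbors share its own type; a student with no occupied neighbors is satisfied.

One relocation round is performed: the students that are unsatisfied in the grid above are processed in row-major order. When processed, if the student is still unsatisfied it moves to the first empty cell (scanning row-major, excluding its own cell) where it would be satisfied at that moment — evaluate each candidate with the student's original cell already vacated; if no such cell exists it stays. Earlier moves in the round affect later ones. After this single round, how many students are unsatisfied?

Initially unsatisfied (in order): (2,2), (3,2).
  (2,2): no empty cell satisfies it; stays.
  (3,2) → (2,1).
Resulting grid:
# _ +
# + +
# _ +
# _ +
Unsatisfied now: (2,2).

1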